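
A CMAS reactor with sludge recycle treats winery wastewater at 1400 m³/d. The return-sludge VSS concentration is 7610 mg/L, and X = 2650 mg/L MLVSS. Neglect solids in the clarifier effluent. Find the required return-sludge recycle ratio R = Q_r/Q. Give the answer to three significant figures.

Solids balance on the clarifier gives (1+R)X = R·X_r, so R = X/(X_r − X) = 2650 / (7610 − 2650) = 0.5343.

R ≈ 0.534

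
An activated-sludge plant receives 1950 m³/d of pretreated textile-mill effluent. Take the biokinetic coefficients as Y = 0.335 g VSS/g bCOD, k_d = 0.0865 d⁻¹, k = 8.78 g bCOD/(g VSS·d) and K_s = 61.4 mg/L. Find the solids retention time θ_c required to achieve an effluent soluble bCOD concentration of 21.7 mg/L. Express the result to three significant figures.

θ_c ≈ 1.47 d

From 1/θ_c = Y·k·S/(K_s + S) − k_d: Y·k·S/(K_s+S) = 0.335 × 8.78 × 21.7 / (61.4 + 21.7) = 0.7681 d⁻¹.
Then 1/θ_c = μ − k_d = 0.7681 − 0.0865 = 0.6816 d⁻¹, giving θ_c = 1.467 d.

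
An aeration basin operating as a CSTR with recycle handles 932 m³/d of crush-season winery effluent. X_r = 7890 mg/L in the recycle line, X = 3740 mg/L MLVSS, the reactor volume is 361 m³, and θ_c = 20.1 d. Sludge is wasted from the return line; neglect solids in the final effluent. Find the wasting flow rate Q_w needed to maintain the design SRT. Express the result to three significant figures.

θ_c = V·X/(Q_w·X_r) when wasting from the recycle, so Q_w = V·X/(θ_c·X_r) = 361.0 × 3740 / (20.1 × 7890) = 8.513 m³/d.

Q_w ≈ 8.51 m³/d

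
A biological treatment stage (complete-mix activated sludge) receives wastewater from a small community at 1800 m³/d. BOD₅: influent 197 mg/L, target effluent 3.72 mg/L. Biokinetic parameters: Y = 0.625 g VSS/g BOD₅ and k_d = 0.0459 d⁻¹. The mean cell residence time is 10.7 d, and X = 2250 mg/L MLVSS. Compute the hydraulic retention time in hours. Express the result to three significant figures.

τ ≈ 9.25 h

Rearranging the biomass balance for a CMAS with decay, V = Y·Q·ΔS·θ_c / [X·(1+k_d θ_c)] = 0.625 × 1800 × (197 − 3.72) × 10.7 / [2250 × (1 + 0.0459 × 10.7)] = 2.33×10^6 / 3355 = 693.5 m³.
τ = V/Q = 693.5/1800 = 0.3853 d, or 9.246 h.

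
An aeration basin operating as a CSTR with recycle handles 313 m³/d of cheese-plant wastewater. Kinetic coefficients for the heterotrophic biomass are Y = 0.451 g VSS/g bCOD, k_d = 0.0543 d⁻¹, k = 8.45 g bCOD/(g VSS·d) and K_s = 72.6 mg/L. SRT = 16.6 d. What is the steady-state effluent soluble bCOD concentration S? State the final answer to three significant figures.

From the Monod/SRT balance for a CMAS, S = K_s·(1+k_d θ_c)/[θ_c·(Y k − k_d) − 1] = 72.6 × (1 + 0.0543 × 16.6) / [16.6 × (0.451 × 8.45 − 0.0543) − 1] = 138.0 / 61.36 = 2.250 mg/L.

S ≈ 2.25 mg/L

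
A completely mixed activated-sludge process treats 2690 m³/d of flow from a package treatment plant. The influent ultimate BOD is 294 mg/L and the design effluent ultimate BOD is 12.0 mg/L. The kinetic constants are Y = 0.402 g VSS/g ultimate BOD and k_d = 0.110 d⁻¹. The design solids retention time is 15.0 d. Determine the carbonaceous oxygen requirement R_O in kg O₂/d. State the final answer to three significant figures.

Correct the yield for decay: Y_obs = Y/(1 + k_d θ_c) = 0.402 / (1 + 0.110 × 15.0) = 0.402 / 2.650 = 0.1517.
Substrate removed = Q·(S₀ − S) = 2690 m³/d × (294 − 12.0) g/m³ = 7.59×10^5 g/d = 758.6 kg/d.
Net sludge production P_X = 0.1517 × 758.6 = 115.1 kg VSS/d.
R_O = Q·ΔS − 1.42 P_X = 758.6 − 163.4 = 595.2 kg O₂/d.

R_O ≈ 595 kg O₂/d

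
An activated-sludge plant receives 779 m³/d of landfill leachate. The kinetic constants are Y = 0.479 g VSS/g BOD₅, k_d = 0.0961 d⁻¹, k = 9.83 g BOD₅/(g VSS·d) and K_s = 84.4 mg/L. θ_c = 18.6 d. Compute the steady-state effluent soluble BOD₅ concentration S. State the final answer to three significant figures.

S ≈ 2.77 mg/L

Effluent substrate depends only on kinetics and SRT: S = K_s(1 + k_d θ_c) / [θ_c(Yk − k_d) − 1] = 84.4 × (1 + 0.0961 × 18.6) / [18.6 × (0.479 × 9.83 − 0.0961) − 1] = 235.3 / 84.79 = 2.775 mg/L.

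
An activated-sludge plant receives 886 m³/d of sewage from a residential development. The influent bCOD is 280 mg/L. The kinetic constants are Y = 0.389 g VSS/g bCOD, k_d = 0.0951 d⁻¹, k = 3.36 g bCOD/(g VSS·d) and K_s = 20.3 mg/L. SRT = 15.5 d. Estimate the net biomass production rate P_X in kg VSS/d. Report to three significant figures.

P_X ≈ 38.6 kg VSS/d

For a completely mixed reactor with recycle the Lawrence–McCarty relation gives S = K_s·(1 + k_d·θ_c) / [θ_c·(Y·k − k_d) − 1] = 20.3 × (1 + 0.0951 × 15.5) / [15.5 × (0.389 × 3.36 − 0.0951) − 1] = 50.22 / 17.79 = 2.824 mg/L.
Y_obs = Y / (1 + k_d θ_c) = 0.389 / (1 + 0.0951 × 15.5) = 0.389 / 2.474 = 0.1572.
Mass of bCOD removed per day: Q(S₀ − S) = 886 × 277.2 g/m³ = 245.6 kg/d.
Net biomass production P_X = Y_obs × Q·(S₀ − S) = 0.1572 × 245.6 = 38.61 kg VSS/d.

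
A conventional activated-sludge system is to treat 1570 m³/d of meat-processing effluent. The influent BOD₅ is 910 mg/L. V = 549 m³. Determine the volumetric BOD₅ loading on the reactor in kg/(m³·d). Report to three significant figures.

L_v ≈ 2.60 kg BOD₅/(m³·d)

Volumetric loading L_v = Q·S₀ / V = 1570 × 910 g/m³ / 549.0 m³ = 2602 g/(m³·d) = 2.602 kg BOD₅/(m³·d).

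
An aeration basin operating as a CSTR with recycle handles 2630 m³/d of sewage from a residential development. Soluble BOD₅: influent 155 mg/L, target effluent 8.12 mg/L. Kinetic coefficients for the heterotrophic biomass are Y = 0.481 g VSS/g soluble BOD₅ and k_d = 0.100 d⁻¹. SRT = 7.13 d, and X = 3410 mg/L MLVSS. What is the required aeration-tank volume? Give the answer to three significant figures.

V ≈ 227 m³

Steady-state biomass mass balance: V·X·(1 + k_d·θ_c) = Y·Q·(S₀ − S)·θ_c, so V = 0.481 × 2630 × (155 − 8.12) × 7.13 / [3410 × (1 + 0.100 × 7.13)] = 1.32×10^6 / 5841 = 226.8 m³.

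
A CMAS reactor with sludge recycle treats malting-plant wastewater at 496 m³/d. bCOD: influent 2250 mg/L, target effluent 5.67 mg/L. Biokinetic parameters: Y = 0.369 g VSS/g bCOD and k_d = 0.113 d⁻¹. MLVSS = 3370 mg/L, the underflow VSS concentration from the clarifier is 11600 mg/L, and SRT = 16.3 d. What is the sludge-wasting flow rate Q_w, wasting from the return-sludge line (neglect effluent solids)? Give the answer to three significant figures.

Q_w ≈ 12.5 m³/d

From the SRT design equation V = Y Q (S₀−S) θ_c / [X (1 + k_d θ_c)] = 0.369 × 496 × (2250 − 5.67) × 16.3 / [3370 × (1 + 0.113 × 16.3)] = 6.7×10^6 / 9577 = 699.1 m³.
Wasting from the return line (neglecting effluent solids): Q_w = V·X / (θ_c·X_r) = 699.1 × 3370 / (16.3 × 11600) = 12.46 m³/d.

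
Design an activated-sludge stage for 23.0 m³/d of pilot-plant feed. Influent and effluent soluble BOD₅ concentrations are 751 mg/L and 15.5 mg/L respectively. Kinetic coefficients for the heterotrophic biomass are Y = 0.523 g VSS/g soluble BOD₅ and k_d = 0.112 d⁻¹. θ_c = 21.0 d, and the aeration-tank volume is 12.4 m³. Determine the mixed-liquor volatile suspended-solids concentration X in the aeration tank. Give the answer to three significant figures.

X = Y·Q·ΔS·θ_c / [V·(1 + k_d θ_c)] = 0.523 × 23.0 × (751 − 15.5) × 21.0 / [12.4 × (1 + 0.112 × 21.0)] = 4470 mg/L.

X ≈ 4470 mg/L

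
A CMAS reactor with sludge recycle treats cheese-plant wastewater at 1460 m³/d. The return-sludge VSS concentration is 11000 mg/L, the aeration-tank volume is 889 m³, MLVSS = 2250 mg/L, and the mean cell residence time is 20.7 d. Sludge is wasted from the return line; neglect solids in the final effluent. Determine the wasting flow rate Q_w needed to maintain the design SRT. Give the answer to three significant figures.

Q_w = (V·X)/(θ_c X_r) = 889.0 × 2250 / (20.7 × 11000) = 8.785 m³/d.

Q_w ≈ 8.78 m³/d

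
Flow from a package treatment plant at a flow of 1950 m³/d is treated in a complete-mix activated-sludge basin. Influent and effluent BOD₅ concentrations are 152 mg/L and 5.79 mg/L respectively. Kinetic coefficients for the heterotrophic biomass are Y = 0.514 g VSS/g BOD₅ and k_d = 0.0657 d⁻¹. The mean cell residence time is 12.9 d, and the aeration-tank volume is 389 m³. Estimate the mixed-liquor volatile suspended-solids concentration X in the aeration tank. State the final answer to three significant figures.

X ≈ 2630 mg/L

X = Y·Q·ΔS·θ_c / [V·(1 + k_d θ_c)] = 0.514 × 1950 × (152 − 5.79) × 12.9 / [389 × (1 + 0.0657 × 12.9)] = 2630 mg/L.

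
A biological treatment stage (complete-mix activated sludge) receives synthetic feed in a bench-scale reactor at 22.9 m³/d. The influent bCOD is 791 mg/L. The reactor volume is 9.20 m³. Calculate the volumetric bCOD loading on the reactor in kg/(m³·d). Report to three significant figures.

L_v ≈ 1.97 kg bCOD/(m³·d)

L_v = Q S₀ / V = 22.9 × 791 × 10⁻³ / 9.200 = 1.969 kg/(m³·d).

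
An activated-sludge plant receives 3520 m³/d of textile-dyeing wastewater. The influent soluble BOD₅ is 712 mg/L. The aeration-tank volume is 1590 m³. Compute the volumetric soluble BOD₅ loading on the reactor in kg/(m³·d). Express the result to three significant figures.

L_v ≈ 1.58 kg soluble BOD₅/(m³·d)

L_v = Q S₀ / V = 3520 × 712 × 10⁻³ / 1590 = 1.576 kg/(m³·d).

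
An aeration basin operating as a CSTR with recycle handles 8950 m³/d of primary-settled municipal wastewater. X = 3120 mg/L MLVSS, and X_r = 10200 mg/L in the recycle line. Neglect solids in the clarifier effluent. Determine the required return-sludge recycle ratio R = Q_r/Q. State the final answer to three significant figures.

R ≈ 0.441

Mass balance around the secondary clarifier (neglecting effluent solids): R = X / (X_r − X) = 3120 / (10200 − 3120) = 0.4407.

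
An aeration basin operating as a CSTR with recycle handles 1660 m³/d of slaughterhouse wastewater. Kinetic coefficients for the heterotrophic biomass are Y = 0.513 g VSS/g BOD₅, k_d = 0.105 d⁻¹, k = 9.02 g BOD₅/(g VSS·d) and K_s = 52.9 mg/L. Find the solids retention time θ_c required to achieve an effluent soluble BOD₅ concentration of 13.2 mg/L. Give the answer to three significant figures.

Specific growth rate at S = 13.2 mg/L: μ = YkS/(K_s+S) = 0.513·9.02·13.2/(52.9+13.2) = 0.9241 d⁻¹.
Then 1/θ_c = μ − k_d = 0.9241 − 0.105 = 0.8191 d⁻¹, giving θ_c = 1.221 d.

θ_c ≈ 1.22 d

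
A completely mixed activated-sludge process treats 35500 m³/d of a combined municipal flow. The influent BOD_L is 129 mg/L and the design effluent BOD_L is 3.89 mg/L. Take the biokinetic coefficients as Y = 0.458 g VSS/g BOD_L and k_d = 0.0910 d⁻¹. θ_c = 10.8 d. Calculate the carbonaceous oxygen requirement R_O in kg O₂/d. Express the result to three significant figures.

R_O ≈ 2980 kg O₂/d

The observed yield is Y_obs = Y/(1 + k_d·θ_c) = 0.458 / (1 + 0.0910 × 10.8) = 0.458 / 1.983 = 0.2310 g VSS per g BOD_L removed.
Substrate removed = Q·(S₀ − S) = 35500 m³/d × (129 − 3.89) g/m³ = 4.44×10^6 g/d = 4441 kg/d.
P_X = Y_obs·Q·(S₀ − S) = 0.2310 × 4441 = 1026 kg VSS/d.
R_O = Q·(S₀ − S) − 1.42·P_X = 4441 − 1.42 × 1026 = 2985 kg O₂/d.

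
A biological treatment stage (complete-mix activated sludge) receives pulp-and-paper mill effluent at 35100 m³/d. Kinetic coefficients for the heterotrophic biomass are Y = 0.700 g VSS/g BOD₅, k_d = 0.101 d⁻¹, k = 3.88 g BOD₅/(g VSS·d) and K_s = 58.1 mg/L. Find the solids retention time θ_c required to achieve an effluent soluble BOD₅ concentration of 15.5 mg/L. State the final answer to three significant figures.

θ_c ≈ 2.12 d

At the target effluent, Y k S/(K_s+S) = 0.700×3.88×15.5/73.60 = 0.5720 d⁻¹.
θ_c = 1/(μ − k_d) = 1/(0.5720 − 0.101) = 1/0.4710 = 2.123 d.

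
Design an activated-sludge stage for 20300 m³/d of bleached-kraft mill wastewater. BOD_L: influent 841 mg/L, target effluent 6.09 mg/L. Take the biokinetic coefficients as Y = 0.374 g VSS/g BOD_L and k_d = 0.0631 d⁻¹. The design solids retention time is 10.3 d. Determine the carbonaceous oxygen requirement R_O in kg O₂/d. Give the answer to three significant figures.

Y_obs = Y / (1 + k_d θ_c) = 0.374 / (1 + 0.0631 × 10.3) = 0.374 / 1.650 = 0.2267.
ΔS = 841 − 6.09 = 834.9 mg/L, so the substrate removal rate is 20300 × 834.9/1000 = 16949 kg BOD_L/d.
Net sludge production P_X = 0.2267 × 16949 = 3842 kg VSS/d.
R_O = Q·(S₀ − S) − 1.42·P_X = 16949 − 1.42 × 3842 = 11493 kg O₂/d.

R_O ≈ 11500 kg O₂/d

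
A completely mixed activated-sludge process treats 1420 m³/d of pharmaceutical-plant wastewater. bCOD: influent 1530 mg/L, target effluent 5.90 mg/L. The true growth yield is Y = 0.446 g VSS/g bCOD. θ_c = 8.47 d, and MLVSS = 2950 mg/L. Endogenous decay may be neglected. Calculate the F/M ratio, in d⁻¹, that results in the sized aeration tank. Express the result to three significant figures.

F/M ≈ 0.266 d⁻¹

V·X = Y·Q·ΔS·θ_c gives V = 0.446 × 1420 × (1530 − 5.90) × 8.47 / 2950 = 2771 m³.
F/M = Q·S₀ / (V·X) = 1420 × 1530 / (2771 × 2950) = 0.2657 g bCOD·(g VSS·d)⁻¹.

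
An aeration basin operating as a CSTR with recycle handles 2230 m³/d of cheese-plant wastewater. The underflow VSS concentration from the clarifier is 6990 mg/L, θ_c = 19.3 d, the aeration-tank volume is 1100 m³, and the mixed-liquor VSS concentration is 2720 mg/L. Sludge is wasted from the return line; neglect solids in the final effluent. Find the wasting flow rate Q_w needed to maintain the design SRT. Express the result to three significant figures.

Q_w ≈ 22.2 m³/d

θ_c = V·X/(Q_w·X_r) when wasting from the recycle, so Q_w = V·X/(θ_c·X_r) = 1100 × 2720 / (19.3 × 6990) = 22.18 m³/d.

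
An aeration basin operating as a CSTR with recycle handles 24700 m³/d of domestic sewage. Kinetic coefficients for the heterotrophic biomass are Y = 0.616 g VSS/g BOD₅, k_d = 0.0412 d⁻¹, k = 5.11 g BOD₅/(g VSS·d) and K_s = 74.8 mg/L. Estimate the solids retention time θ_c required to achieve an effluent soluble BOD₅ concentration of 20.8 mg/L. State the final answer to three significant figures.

θ_c ≈ 1.55 d

From 1/θ_c = Y·k·S/(K_s + S) − k_d: Y·k·S/(K_s+S) = 0.616 × 5.11 × 20.8 / (74.8 + 20.8) = 0.6849 d⁻¹.
θ_c = 1/(μ − k_d) = 1/(0.6849 − 0.0412) = 1/0.6437 = 1.554 d.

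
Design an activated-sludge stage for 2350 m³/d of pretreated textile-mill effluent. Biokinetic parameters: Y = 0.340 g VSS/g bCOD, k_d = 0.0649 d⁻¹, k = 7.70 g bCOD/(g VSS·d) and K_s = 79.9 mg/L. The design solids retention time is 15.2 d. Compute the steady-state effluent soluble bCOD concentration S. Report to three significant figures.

From the Monod/SRT balance for a CMAS, S = K_s·(1+k_d θ_c)/[θ_c·(Y k − k_d) − 1] = 79.9 × (1 + 0.0649 × 15.2) / [15.2 × (0.340 × 7.70 − 0.0649) − 1] = 158.7 / 37.81 = 4.198 mg/L.

S ≈ 4.20 mg/L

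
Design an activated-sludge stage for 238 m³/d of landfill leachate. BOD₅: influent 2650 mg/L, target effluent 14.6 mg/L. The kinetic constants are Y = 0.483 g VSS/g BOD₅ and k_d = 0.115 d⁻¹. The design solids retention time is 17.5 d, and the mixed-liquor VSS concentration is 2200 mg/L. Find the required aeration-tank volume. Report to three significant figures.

Steady-state biomass mass balance: V·X·(1 + k_d·θ_c) = Y·Q·(S₀ − S)·θ_c, so V = 0.483 × 238 × (2650 − 14.6) × 17.5 / [2200 × (1 + 0.115 × 17.5)] = 5.3×10^6 / 6628 = 799.9 m³.

V ≈ 800 m³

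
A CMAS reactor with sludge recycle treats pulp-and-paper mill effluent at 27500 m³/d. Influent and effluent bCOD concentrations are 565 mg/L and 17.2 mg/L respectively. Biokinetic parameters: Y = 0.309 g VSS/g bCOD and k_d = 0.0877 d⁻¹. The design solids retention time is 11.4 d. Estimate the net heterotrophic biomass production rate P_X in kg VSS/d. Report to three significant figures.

Correct the yield for decay: Y_obs = Y/(1 + k_d θ_c) = 0.309 / (1 + 0.0877 × 11.4) = 0.309 / 2.000 = 0.1545.
Q·(S₀ − S) = 27500 × (565 − 17.2) × 10⁻³ = 15064 kg/d removed.
So the net sludge growth is P_X = 0.1545 × 15064 = 2328 kg VSS/d.

P_X ≈ 2330 kg VSS/d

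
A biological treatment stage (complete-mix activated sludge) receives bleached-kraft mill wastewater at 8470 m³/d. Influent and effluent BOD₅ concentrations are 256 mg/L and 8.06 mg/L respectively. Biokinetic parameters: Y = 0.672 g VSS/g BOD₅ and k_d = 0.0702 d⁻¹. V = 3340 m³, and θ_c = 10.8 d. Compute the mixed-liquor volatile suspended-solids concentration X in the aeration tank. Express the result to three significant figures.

From V·X·(1 + k_d·θ_c) = Y·Q·(S₀ − S)·θ_c: X = 0.672 × 8470 × (256 − 8.06) × 10.8 / [3340 × (1 + 0.0702 × 10.8)] = 2595 mg/L.

X ≈ 2600 mg/L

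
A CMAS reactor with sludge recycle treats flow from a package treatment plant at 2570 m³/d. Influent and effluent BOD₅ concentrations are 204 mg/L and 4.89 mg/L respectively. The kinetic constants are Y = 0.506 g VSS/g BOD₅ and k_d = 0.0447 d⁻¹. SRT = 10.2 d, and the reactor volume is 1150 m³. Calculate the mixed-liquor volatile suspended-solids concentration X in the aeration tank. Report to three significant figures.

X ≈ 1580 mg/L

X = Y·Q·ΔS·θ_c / [V·(1 + k_d θ_c)] = 0.506 × 2570 × (204 − 4.89) × 10.2 / [1150 × (1 + 0.0447 × 10.2)] = 1577 mg/L.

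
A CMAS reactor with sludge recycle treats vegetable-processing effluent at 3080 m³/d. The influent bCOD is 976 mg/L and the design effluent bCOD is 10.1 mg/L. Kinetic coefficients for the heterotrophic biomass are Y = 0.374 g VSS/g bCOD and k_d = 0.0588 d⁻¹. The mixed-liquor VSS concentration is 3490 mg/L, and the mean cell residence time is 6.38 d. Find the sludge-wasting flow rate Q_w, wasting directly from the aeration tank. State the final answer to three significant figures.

From the SRT design equation V = Y Q (S₀−S) θ_c / [X (1 + k_d θ_c)] = 0.374 × 3080 × (976 − 10.1) × 6.38 / [3490 × (1 + 0.0588 × 6.38)] = 7.1×10^6 / 4799 = 1479 m³.
Wasting from the aeration tank: Q_w = V / θ_c = 1479 / 6.38 = 231.8 m³/d.

Q_w ≈ 232 m³/d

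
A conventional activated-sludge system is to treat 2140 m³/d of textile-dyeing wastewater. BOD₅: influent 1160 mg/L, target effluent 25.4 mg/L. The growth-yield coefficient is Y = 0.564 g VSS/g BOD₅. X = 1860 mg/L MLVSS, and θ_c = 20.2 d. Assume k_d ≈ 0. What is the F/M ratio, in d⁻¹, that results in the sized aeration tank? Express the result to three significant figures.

F/M ≈ 0.0897 d⁻¹

Biomass mass balance (decay neglected): V·X = Y·Q·(S₀ − S)·θ_c, so V = 0.564 × 2140 × (1160 − 25.4) × 20.2 / 1860 = 14872 m³.
F/M = applied load / biomass = Q·S₀/(V·X) = 2140 × 1160 / (14872 × 1860) = 0.08974 d⁻¹.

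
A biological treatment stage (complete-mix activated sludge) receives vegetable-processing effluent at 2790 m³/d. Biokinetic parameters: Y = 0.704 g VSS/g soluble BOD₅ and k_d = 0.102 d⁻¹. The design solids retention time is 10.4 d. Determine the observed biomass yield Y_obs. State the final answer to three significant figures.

Observed yield with endogenous decay: Y_obs = Y / (1 + k_d·θ_c) = 0.704 / (1 + 0.102 × 10.4) = 0.704 / 2.061 = 0.3416 g VSS/g soluble BOD₅.

Y_obs ≈ 0.342 g VSS/g soluble BOD₅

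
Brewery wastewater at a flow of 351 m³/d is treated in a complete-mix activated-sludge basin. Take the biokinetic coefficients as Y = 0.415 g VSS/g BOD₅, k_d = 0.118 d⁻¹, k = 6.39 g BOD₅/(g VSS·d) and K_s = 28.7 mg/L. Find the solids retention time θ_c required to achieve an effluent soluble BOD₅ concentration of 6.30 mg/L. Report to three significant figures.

From 1/θ_c = Y·k·S/(K_s + S) − k_d: Y·k·S/(K_s+S) = 0.415 × 6.39 × 6.30 / (28.7 + 6.30) = 0.4773 d⁻¹.
1/θ_c = 0.4773 − 0.118 = 0.3593 d⁻¹, so θ_c = 2.783 d.

θ_c ≈ 2.78 d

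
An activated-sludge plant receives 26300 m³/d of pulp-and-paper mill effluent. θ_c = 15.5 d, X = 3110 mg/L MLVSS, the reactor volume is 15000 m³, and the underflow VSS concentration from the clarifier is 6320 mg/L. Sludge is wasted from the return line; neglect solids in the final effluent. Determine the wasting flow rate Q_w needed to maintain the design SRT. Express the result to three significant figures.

Wasting from the return line (neglecting effluent solids): Q_w = V·X / (θ_c·X_r) = 15000 × 3110 / (15.5 × 6320) = 476.2 m³/d.

Q_w ≈ 476 m³/d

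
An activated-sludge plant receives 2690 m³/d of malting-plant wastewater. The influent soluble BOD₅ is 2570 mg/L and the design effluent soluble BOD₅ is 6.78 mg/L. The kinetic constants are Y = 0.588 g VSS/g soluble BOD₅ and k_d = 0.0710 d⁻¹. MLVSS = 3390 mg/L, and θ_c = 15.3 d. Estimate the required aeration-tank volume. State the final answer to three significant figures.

From the SRT design equation V = Y Q (S₀−S) θ_c / [X (1 + k_d θ_c)] = 0.588 × 2690 × (2570 − 6.78) × 15.3 / [3390 × (1 + 0.0710 × 15.3)] = 6.2×10^7 / 7073 = 8771 m³.

V ≈ 8770 m³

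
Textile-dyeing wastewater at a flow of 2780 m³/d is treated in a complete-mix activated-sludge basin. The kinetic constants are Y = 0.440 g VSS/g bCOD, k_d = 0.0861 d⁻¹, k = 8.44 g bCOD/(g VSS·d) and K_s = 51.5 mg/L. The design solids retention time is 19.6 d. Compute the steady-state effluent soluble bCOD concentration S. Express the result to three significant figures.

S ≈ 1.97 mg/L

For a completely mixed reactor with recycle the Lawrence–McCarty relation gives S = K_s·(1 + k_d·θ_c) / [θ_c·(Y·k − k_d) − 1] = 51.5 × (1 + 0.0861 × 19.6) / [19.6 × (0.440 × 8.44 − 0.0861) − 1] = 138.4 / 70.10 = 1.974 mg/L.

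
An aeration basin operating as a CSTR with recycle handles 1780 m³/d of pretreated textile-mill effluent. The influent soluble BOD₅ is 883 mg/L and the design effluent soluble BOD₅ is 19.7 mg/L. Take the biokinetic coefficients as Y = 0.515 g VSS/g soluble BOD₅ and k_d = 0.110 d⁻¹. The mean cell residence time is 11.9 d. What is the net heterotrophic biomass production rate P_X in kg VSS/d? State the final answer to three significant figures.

The observed yield is Y_obs = Y/(1 + k_d·θ_c) = 0.515 / (1 + 0.110 × 11.9) = 0.515 / 2.309 = 0.2230 g VSS per g soluble BOD₅ removed.
ΔS = 883 − 19.7 = 863.3 mg/L, so the substrate removal rate is 1780 × 863.3/1000 = 1537 kg soluble BOD₅/d.
P_X = Y_obs · Q(S₀ − S) = 0.2230 × 1537 = 342.7 kg VSS/d.

P_X ≈ 343 kg VSS/d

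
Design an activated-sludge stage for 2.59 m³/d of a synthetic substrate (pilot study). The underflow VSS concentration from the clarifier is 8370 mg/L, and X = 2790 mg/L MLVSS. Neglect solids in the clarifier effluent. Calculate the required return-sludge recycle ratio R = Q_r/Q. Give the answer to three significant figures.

Mass balance around the secondary clarifier (neglecting effluent solids): R = X / (X_r − X) = 2790 / (8370 − 2790) = 0.5000.

R ≈ 0.500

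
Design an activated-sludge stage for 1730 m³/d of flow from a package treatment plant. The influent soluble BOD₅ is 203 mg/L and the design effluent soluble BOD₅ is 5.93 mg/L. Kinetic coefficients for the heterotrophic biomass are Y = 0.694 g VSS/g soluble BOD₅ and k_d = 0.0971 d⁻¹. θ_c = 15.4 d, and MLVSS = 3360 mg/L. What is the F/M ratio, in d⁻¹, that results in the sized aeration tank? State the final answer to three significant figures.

Rearranging the biomass balance for a CMAS with decay, V = Y·Q·ΔS·θ_c / [X·(1+k_d θ_c)] = 0.694 × 1730 × (203 − 5.93) × 15.4 / [3360 × (1 + 0.0971 × 15.4)] = 3.64×10^6 / 8384 = 434.6 m³.
F/M = Q·S₀ / (V·X) = 1730 × 203 / (434.6 × 3360) = 0.2405 g soluble BOD₅·(g VSS·d)⁻¹.

F/M ≈ 0.241 d⁻¹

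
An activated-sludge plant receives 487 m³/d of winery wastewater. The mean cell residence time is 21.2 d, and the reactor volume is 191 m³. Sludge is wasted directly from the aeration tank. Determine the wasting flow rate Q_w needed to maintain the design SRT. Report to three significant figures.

With mixed-liquor wasting, θ_c = V/Q_w, so Q_w = V/θ_c = 191.0/21.2 = 9.009 m³/d.

Q_w ≈ 9.01 m³/d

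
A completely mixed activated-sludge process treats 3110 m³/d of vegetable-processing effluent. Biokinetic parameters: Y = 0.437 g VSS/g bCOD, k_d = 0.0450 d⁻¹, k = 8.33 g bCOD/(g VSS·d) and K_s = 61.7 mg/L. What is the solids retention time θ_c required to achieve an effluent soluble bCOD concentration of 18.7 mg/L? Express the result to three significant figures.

From 1/θ_c = Y·k·S/(K_s + S) − k_d: Y·k·S/(K_s+S) = 0.437 × 8.33 × 18.7 / (61.7 + 18.7) = 0.8467 d⁻¹.
θ_c = 1/(μ − k_d) = 1/(0.8467 − 0.0450) = 1/0.8017 = 1.247 d.

θ_c ≈ 1.25 d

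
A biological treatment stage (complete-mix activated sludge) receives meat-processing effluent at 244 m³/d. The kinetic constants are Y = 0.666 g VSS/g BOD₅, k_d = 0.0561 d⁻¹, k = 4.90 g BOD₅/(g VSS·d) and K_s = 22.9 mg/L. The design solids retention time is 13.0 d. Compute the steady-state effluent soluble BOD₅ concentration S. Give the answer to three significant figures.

S ≈ 0.973 mg/L

From the Monod/SRT balance for a CMAS, S = K_s·(1+k_d θ_c)/[θ_c·(Y k − k_d) − 1] = 22.9 × (1 + 0.0561 × 13.0) / [13.0 × (0.666 × 4.90 − 0.0561) − 1] = 39.60 / 40.69 = 0.9731 mg/L.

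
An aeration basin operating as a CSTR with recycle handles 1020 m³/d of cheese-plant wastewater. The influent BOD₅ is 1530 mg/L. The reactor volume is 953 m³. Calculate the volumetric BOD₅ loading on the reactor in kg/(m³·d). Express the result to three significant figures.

L_v ≈ 1.64 kg BOD₅/(m³·d)

Volumetric loading L_v = Q·S₀ / V = 1020 × 1530 g/m³ / 953.0 m³ = 1638 g/(m³·d) = 1.638 kg BOD₅/(m³·d).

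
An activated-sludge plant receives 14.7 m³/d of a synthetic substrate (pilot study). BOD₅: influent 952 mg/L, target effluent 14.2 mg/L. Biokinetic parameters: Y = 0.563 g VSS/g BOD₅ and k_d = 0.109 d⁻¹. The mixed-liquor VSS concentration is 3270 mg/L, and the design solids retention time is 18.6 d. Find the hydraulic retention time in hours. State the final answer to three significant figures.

Rearranging the biomass balance for a CMAS with decay, V = Y·Q·ΔS·θ_c / [X·(1+k_d θ_c)] = 0.563 × 14.7 × (952 − 14.2) × 18.6 / [3270 × (1 + 0.109 × 18.6)] = 1.44×10^5 / 9900 = 14.58 m³.
HRT = V/Q = 14.58 m³ / 14.7 m³·d⁻¹ = 0.9920 d × 24 = 23.81 h.

τ ≈ 23.8 h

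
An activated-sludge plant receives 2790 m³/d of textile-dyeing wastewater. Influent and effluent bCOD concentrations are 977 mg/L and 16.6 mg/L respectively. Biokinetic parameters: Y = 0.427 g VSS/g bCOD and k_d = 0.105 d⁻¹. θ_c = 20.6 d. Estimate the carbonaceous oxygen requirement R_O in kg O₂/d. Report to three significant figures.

R_O ≈ 2170 kg O₂/d

The observed yield is Y_obs = Y/(1 + k_d·θ_c) = 0.427 / (1 + 0.105 × 20.6) = 0.427 / 3.163 = 0.1350 g VSS per g bCOD removed.
Substrate removed = Q·(S₀ − S) = 2790 m³/d × (977 − 16.6) g/m³ = 2.68×10^6 g/d = 2680 kg/d.
P_X = Y_obs·Q·(S₀ − S) = 0.1350 × 2680 = 361.7 kg VSS/d.
Carbonaceous O₂ demand = substrate oxidised − cell-mass equivalent = 2680 − 1.42 × 361.7 = 2166 kg O₂/d.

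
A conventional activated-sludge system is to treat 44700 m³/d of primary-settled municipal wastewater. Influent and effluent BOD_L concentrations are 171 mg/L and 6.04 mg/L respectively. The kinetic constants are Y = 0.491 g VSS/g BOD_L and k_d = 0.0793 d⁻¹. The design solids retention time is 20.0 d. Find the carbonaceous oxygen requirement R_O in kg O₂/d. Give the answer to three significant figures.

R_O ≈ 5390 kg O₂/d

The observed yield is Y_obs = Y/(1 + k_d·θ_c) = 0.491 / (1 + 0.0793 × 20.0) = 0.491 / 2.586 = 0.1899 g VSS per g BOD_L removed.
Q·(S₀ − S) = 44700 × (171 − 6.04) × 10⁻³ = 7374 kg/d removed.
P_X = Y_obs·Q·(S₀ − S) = 0.1899 × 7374 = 1400 kg VSS/d.
R_O = Q·(S₀ − S) − 1.42·P_X = 7374 − 1.42 × 1400 = 5386 kg O₂/d.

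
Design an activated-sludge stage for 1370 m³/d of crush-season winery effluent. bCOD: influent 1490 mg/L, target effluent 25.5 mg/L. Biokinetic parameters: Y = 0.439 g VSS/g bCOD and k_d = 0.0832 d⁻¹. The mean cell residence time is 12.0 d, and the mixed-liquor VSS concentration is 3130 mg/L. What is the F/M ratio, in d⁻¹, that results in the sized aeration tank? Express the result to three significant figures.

F/M ≈ 0.386 d⁻¹

Rearranging the biomass balance for a CMAS with decay, V = Y·Q·ΔS·θ_c / [X·(1+k_d θ_c)] = 0.439 × 1370 × (1490 − 25.5) × 12.0 / [3130 × (1 + 0.0832 × 12.0)] = 1.06×10^7 / 6255 = 1690 m³.
F/M = applied load / biomass = Q·S₀/(V·X) = 1370 × 1490 / (1690 × 3130) = 0.3860 d⁻¹.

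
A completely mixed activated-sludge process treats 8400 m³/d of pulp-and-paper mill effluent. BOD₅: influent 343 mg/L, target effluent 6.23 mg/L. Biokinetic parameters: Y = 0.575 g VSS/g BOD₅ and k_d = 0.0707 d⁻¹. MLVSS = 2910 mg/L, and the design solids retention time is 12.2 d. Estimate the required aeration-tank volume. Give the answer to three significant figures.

V ≈ 3660 m³

From the SRT design equation V = Y Q (S₀−S) θ_c / [X (1 + k_d θ_c)] = 0.575 × 8400 × (343 − 6.23) × 12.2 / [2910 × (1 + 0.0707 × 12.2)] = 1.98×10^7 / 5420 = 3661 m³.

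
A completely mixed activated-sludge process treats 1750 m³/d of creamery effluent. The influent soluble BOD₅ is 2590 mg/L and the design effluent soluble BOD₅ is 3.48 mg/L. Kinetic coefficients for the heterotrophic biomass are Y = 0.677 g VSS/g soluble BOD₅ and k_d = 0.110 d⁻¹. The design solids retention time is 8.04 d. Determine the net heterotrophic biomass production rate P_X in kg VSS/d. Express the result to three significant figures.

The observed yield is Y_obs = Y/(1 + k_d·θ_c) = 0.677 / (1 + 0.110 × 8.04) = 0.677 / 1.884 = 0.3593 g VSS per g soluble BOD₅ removed.
Q·(S₀ − S) = 1750 × (2590 − 3.48) × 10⁻³ = 4526 kg/d removed.
P_X = Y_obs · Q(S₀ − S) = 0.3593 × 4526 = 1626 kg VSS/d.

P_X ≈ 1630 kg VSS/d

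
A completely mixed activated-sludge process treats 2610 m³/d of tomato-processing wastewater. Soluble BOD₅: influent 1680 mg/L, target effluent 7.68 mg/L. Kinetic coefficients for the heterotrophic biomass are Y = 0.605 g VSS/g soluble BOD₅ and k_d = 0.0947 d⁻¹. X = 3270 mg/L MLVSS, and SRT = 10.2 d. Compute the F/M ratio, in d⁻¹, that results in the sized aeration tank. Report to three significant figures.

Rearranging the biomass balance for a CMAS with decay, V = Y·Q·ΔS·θ_c / [X·(1+k_d θ_c)] = 0.605 × 2610 × (1680 − 7.68) × 10.2 / [3270 × (1 + 0.0947 × 10.2)] = 2.69×10^7 / 6429 = 4190 m³.
F/M = Q·S₀ / (V·X) = 2610 × 1680 / (4190 × 3270) = 0.3200 g soluble BOD₅·(g VSS·d)⁻¹.

F/M ≈ 0.320 d⁻¹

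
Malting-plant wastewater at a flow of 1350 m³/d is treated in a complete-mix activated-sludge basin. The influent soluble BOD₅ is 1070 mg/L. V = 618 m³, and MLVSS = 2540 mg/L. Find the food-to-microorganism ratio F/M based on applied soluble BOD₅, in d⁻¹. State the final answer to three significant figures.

F/M ≈ 0.920 d⁻¹

F/M = applied load / biomass = Q·S₀/(V·X) = 1350 × 1070 / (618.0 × 2540) = 0.9202 d⁻¹.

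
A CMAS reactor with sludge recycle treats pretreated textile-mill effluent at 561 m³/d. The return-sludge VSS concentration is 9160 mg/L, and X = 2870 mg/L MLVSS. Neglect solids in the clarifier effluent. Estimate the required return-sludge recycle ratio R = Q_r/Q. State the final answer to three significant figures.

R ≈ 0.456

Solids balance on the clarifier gives (1+R)X = R·X_r, so R = X/(X_r − X) = 2870 / (9160 − 2870) = 0.4563.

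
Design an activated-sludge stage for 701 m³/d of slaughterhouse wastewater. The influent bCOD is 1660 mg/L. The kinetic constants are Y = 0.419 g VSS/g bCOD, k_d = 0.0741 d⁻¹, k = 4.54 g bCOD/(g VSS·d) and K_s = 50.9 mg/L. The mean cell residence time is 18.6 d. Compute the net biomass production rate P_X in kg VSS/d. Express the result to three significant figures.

P_X ≈ 205 kg VSS/d

For a completely mixed reactor with recycle the Lawrence–McCarty relation gives S = K_s·(1 + k_d·θ_c) / [θ_c·(Y·k − k_d) − 1] = 50.9 × (1 + 0.0741 × 18.6) / [18.6 × (0.419 × 4.54 − 0.0741) − 1] = 121.1 / 33.00 = 3.668 mg/L.
Correct the yield for decay: Y_obs = Y/(1 + k_d θ_c) = 0.419 / (1 + 0.0741 × 18.6) = 0.419 / 2.378 = 0.1762.
Q·(S₀ − S) = 701 × (1660 − 3.67) × 10⁻³ = 1161 kg/d removed.
Biomass produced: P_X = Y_obs·Q·ΔS = 0.1762 × 1161 ≈ 204.6 kg VSS/d.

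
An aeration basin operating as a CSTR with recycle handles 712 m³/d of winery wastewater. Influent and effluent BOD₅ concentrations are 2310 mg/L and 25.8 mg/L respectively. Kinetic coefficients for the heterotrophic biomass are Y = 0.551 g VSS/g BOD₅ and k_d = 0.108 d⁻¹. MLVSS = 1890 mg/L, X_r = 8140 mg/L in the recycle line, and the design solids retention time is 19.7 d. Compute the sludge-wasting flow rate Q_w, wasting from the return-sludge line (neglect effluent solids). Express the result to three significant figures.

Q_w ≈ 35.2 m³/d

From the SRT design equation V = Y Q (S₀−S) θ_c / [X (1 + k_d θ_c)] = 0.551 × 712 × (2310 − 25.8) × 19.7 / [1890 × (1 + 0.108 × 19.7)] = 1.77×10^7 / 5911 = 2986 m³.
Wasting from the return line (neglecting effluent solids): Q_w = V·X / (θ_c·X_r) = 2986 × 1890 / (19.7 × 8140) = 35.20 m³/d.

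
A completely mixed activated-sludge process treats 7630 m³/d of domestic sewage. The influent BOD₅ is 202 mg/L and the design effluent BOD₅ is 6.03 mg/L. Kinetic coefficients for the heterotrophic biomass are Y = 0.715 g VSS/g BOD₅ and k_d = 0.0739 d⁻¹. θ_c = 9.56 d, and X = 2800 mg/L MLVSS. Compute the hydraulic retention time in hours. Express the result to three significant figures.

τ ≈ 6.73 h

From the SRT design equation V = Y Q (S₀−S) θ_c / [X (1 + k_d θ_c)] = 0.715 × 7630 × (202 − 6.03) × 9.56 / [2800 × (1 + 0.0739 × 9.56)] = 1.02×10^7 / 4778 = 2139 m³.
HRT = V/Q = 2139 m³ / 7630 m³·d⁻¹ = 0.2803 d × 24 = 6.728 h.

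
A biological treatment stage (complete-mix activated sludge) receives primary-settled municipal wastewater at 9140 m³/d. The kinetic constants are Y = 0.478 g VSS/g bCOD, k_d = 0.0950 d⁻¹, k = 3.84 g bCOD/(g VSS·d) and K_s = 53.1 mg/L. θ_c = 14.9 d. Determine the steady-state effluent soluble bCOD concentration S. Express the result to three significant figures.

S ≈ 5.14 mg/L

From the Monod/SRT balance for a CMAS, S = K_s·(1+k_d θ_c)/[θ_c·(Y k − k_d) − 1] = 53.1 × (1 + 0.0950 × 14.9) / [14.9 × (0.478 × 3.84 − 0.0950) − 1] = 128.3 / 24.93 = 5.144 mg/L.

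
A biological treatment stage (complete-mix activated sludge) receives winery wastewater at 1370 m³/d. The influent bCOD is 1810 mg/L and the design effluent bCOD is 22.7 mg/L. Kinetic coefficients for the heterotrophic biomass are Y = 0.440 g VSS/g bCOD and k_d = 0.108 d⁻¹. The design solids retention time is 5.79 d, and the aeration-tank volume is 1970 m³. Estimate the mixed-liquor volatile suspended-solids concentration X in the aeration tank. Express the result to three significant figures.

X ≈ 1950 mg/L

From V·X·(1 + k_d·θ_c) = Y·Q·(S₀ − S)·θ_c: X = 0.440 × 1370 × (1810 − 22.7) × 5.79 / [1970 × (1 + 0.108 × 5.79)] = 1948 mg/L.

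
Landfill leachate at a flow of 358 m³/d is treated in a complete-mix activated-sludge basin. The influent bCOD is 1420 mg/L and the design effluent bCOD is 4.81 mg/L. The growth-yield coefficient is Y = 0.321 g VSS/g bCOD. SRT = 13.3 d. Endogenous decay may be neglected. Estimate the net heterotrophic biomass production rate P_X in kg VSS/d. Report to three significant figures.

P_X ≈ 163 kg VSS/d

Since k_d ≈ 0, Y_obs = Y = 0.321 g VSS/g bCOD.
Mass of bCOD removed per day: Q(S₀ − S) = 358 × 1415 g/m³ = 506.6 kg/d.
P_X = Y_obs · Q(S₀ − S) = 0.3210 × 506.6 = 162.6 kg VSS/d.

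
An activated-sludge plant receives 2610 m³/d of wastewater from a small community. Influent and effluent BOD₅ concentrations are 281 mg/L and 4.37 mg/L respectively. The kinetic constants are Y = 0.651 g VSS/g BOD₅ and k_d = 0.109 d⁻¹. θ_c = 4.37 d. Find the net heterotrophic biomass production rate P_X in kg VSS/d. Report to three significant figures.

Correct the yield for decay: Y_obs = Y/(1 + k_d θ_c) = 0.651 / (1 + 0.109 × 4.37) = 0.651 / 1.476 = 0.4410.
Substrate removed = Q·(S₀ − S) = 2610 m³/d × (281 − 4.37) g/m³ = 7.22×10^5 g/d = 722.0 kg/d.
P_X = Y_obs · Q(S₀ − S) = 0.4410 × 722.0 = 318.4 kg VSS/d.

P_X ≈ 318 kg VSS/d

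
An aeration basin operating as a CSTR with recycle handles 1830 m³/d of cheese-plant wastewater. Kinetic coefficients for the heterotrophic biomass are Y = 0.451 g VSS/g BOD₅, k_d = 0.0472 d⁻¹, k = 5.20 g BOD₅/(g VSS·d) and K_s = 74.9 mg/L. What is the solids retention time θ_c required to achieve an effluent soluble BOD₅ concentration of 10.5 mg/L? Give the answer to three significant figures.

Specific growth rate at S = 10.5 mg/L: μ = YkS/(K_s+S) = 0.451·5.20·10.5/(74.9+10.5) = 0.2883 d⁻¹.
θ_c = 1/(μ − k_d) = 1/(0.2883 − 0.0472) = 1/0.2411 = 4.147 d.

θ_c ≈ 4.15 d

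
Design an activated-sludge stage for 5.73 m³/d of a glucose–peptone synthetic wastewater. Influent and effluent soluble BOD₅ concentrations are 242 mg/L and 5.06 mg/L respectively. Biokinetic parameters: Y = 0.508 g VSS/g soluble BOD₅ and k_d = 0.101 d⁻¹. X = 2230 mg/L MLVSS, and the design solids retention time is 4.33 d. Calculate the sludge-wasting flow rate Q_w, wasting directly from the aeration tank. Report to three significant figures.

Rearranging the biomass balance for a CMAS with decay, V = Y·Q·ΔS·θ_c / [X·(1+k_d θ_c)] = 0.508 × 5.73 × (242 − 5.06) × 4.33 / [2230 × (1 + 0.101 × 4.33)] = 2.99×10^3 / 3205 = 0.9317 m³.
For wasting at MLVSS concentration, Q_w = V/θ_c = 0.9317/4.33 = 0.2152 m³/d.

Q_w ≈ 0.215 m³/d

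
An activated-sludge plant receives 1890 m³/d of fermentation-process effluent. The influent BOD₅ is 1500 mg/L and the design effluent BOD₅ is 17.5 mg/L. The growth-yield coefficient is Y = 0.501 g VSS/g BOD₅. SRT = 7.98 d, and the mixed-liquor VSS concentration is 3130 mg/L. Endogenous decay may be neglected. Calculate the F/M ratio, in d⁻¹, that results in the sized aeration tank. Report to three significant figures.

F/M ≈ 0.253 d⁻¹

V·X = Y·Q·ΔS·θ_c gives V = 0.501 × 1890 × (1500 − 17.5) × 7.98 / 3130 = 3579 m³.
F/M = applied load / biomass = Q·S₀/(V·X) = 1890 × 1500 / (3579 × 3130) = 0.2531 d⁻¹.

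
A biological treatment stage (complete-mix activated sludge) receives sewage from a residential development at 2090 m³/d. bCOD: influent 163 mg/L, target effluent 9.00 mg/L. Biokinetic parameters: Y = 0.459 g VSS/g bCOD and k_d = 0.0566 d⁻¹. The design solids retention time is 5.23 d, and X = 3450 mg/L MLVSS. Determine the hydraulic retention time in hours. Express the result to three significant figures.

Steady-state biomass mass balance: V·X·(1 + k_d·θ_c) = Y·Q·(S₀ − S)·θ_c, so V = 0.459 × 2090 × (163 − 9.00) × 5.23 / [3450 × (1 + 0.0566 × 5.23)] = 7.73×10^5 / 4471 = 172.8 m³.
HRT = V/Q = 172.8 m³ / 2090 m³·d⁻¹ = 0.08268 d × 24 = 1.984 h.

τ ≈ 1.98 h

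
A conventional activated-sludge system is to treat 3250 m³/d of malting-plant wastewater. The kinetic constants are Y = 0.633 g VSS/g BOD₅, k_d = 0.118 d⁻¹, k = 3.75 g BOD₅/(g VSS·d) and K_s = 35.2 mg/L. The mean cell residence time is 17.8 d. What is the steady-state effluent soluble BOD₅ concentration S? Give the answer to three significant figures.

S ≈ 2.79 mg/L

From the Monod/SRT balance for a CMAS, S = K_s·(1+k_d θ_c)/[θ_c·(Y k − k_d) − 1] = 35.2 × (1 + 0.118 × 17.8) / [17.8 × (0.633 × 3.75 − 0.118) − 1] = 109.1 / 39.15 = 2.787 mg/L.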